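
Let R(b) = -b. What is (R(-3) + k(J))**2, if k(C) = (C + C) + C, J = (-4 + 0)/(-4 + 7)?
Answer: 1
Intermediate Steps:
J = -4/3 ≈ -1.3333
k(C) = 3*C (k(C) = 2*C + C = 3*C)
(R(-3) + k(J))**2 = (-1*(-3) + 3*(-4/3))**2 = (3 - 4)**2 = (-1)**2 = 1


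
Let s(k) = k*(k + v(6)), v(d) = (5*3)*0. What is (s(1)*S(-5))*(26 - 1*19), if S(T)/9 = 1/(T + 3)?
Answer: -63/2 ≈ -31.500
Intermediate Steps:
v(d) = 0 (v(d) = 15*0 = 0)
S(T) = 9/(3 + T) (S(T) = 9/(T + 3) = 9/(3 + T))
s(k) = k² (s(k) = k*(k + 0) = k*k = k²)
(s(1)*S(-5))*(26 - 1*19) = (1²*(9/(3 - 5)))*(26 - 1*19) = (1*(9/(-2)))*(26 - 19) = (1*(9*(-½)))*7 = (1*(-9/2))*7 = -9/2*7 = -63/2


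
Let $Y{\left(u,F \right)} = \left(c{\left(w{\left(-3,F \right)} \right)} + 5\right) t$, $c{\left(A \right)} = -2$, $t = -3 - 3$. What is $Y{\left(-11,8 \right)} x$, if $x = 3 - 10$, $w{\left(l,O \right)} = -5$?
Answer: $126$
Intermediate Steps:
$t = -6$
$x = -7$ ($x = 3 - 10 = -7$)
$Y{\left(u,F \right)} = -18$ ($Y{\left(u,F \right)} = \left(-2 + 5\right) \left(-6\right) = 3 \left(-6\right) = -18$)
$Y{\left(-11,8 \right)} x = \left(-18\right) \left(-7\right) = 126$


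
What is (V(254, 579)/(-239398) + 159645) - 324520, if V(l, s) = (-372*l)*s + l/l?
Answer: -39416036699/239398 ≈ -1.6465e+5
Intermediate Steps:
V(l, s) = 1 - 372*l*s (V(l, s) = -372*l*s + 1 = 1 - 372*l*s)
(V(254, 579)/(-239398) + 159645) - 324520 = ((1 - 372*254*579)/(-239398) + 159645) - 324520 = ((1 - 54708552)*(-1/239398) + 159645) - 324520 = (-54708551*(-1/239398) + 159645) - 324520 = (54708551/239398 + 159645) - 324520 = 38273402261/239398 - 324520 = -39416036699/239398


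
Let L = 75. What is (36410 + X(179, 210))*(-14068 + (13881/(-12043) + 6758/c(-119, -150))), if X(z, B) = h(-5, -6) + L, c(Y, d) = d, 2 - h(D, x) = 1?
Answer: -155044869258864/301075 ≈ -5.1497e+8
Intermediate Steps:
h(D, x) = 1 (h(D, x) = 2 - 1*1 = 2 - 1 = 1)
X(z, B) = 76 (X(z, B) = 1 + 75 = 76)
(36410 + X(179, 210))*(-14068 + (13881/(-12043) + 6758/c(-119, -150))) = (36410 + 76)*(-14068 + (13881/(-12043) + 6758/(-150))) = 36486*(-14068 + (13881*(-1/12043) + 6758*(-1/150))) = 36486*(-14068 + (-13881/12043 - 3379/75)) = 36486*(-14068 - 41734372/903225) = 36486*(-12748303672/903225) = -155044869258864/301075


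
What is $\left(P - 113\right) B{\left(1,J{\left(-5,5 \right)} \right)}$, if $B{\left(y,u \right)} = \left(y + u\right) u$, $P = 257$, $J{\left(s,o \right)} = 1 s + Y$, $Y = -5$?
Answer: $12960$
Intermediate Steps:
$J{\left(s,o \right)} = -5 + s$ ($J{\left(s,o \right)} = 1 s - 5 = s - 5 = -5 + s$)
$B{\left(y,u \right)} = u \left(u + y\right)$ ($B{\left(y,u \right)} = \left(u + y\right) u = u \left(u + y\right)$)
$\left(P - 113\right) B{\left(1,J{\left(-5,5 \right)} \right)} = \left(257 - 113\right) \left(-5 - 5\right) \left(\left(-5 - 5\right) + 1\right) = 144 \left(- 10 \left(-10 + 1\right)\right) = 144 \left(\left(-10\right) \left(-9\right)\right) = 144 \cdot 90 = 12960$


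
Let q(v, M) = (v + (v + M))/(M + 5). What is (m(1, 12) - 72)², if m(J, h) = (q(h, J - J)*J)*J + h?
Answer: 76176/25 ≈ 3047.0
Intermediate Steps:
q(v, M) = (M + 2*v)/(5 + M) (q(v, M) = (v + (M + v))/(5 + M) = (M + 2*v)/(5 + M))
m(J, h) = h + 2*h*J²/5 (m(J, h) = ((((J - J) + 2*h)/(5 + (J - J)))*J)*J + h = (((0 + 2*h)/(5 + 0))*J)*J + h = (((2*h)/5)*J)*J + h = ((2*h/5)*J)*J + h = (2*J*h/5)*J + h = 2*h*J²/5 + h = h + 2*h*J²/5)
(m(1, 12) - 72)² = ((⅕)*12*(5 + 2*1²) - 72)² = ((⅕)*12*(5 + 2*1) - 72)² = ((⅕)*12*(5 + 2) - 72)² = ((⅕)*12*7 - 72)² = (84/5 - 72)² = (-276/5)² = 76176/25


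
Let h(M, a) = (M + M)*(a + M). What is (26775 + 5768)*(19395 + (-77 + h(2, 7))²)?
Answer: 685876268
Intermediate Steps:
h(M, a) = 2*M*(M + a) (h(M, a) = (2*M)*(M + a) = 2*M*(M + a))
(26775 + 5768)*(19395 + (-77 + h(2, 7))²) = (26775 + 5768)*(19395 + (-77 + 2*2*(2 + 7))²) = 32543*(19395 + (-77 + 2*2*9)²) = 32543*(19395 + (-77 + 36)²) = 32543*(19395 + (-41)²) = 32543*(19395 + 1681) = 32543*21076 = 685876268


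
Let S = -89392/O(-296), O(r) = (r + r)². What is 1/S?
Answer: -592/151 ≈ -3.9205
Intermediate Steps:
O(r) = 4*r² (O(r) = (2*r)² = 4*r²)
S = -151/592 (S = -89392/(4*(-296)²) = -89392/(4*87616) = -89392/350464 = -89392*1/350464 = -151/592 ≈ -0.25507)
1/S = 1/(-151/592) = -592/151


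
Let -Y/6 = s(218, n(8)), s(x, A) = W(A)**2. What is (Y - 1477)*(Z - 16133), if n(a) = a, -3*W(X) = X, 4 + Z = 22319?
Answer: -28183738/3 ≈ -9.3946e+6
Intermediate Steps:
Z = 22315 (Z = -4 + 22319 = 22315)
W(X) = -X/3
s(x, A) = A**2/9 (s(x, A) = (-A/3)**2 = A**2/9)
Y = -128/3 (Y = -2*8**2/3 = -2*64/3 = -6*64/9 = -128/3 ≈ -42.667)
(Y - 1477)*(Z - 16133) = (-128/3 - 1477)*(22315 - 16133) = -4559/3*6182 = -28183738/3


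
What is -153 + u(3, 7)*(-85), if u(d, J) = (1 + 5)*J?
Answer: -3723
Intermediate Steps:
u(d, J) = 6*J
-153 + u(3, 7)*(-85) = -153 + (6*7)*(-85) = -153 + 42*(-85) = -153 - 3570 = -3723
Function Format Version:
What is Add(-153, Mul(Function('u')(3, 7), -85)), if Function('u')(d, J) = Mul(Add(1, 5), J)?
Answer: -3723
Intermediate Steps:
Function('u')(d, J) = Mul(6, J)
Add(-153, Mul(Function('u')(3, 7), -85)) = Add(-153, Mul(Mul(6, 7), -85)) = Add(-153, Mul(42, -85)) = Add(-153, -3570) = -3723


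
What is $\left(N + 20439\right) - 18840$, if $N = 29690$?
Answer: $31289$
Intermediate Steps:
$\left(N + 20439\right) - 18840 = \left(29690 + 20439\right) - 18840 = 50129 - 18840 = 31289$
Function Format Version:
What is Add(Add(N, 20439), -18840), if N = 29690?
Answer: 31289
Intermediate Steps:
Add(Add(N, 20439), -18840) = Add(Add(29690, 20439), -18840) = Add(50129, -18840) = 31289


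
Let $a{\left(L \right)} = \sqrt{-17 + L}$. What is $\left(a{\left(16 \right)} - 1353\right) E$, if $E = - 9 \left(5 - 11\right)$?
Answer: $-73062 + 54 i \approx -73062.0 + 54.0 i$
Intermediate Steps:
$E = 54$ ($E = \left(-9\right) \left(-6\right) = 54$)
$\left(a{\left(16 \right)} - 1353\right) E = \left(\sqrt{-17 + 16} - 1353\right) 54 = \left(\sqrt{-1} - 1353\right) 54 = \left(i - 1353\right) 54 = \left(-1353 + i\right) 54 = -73062 + 54 i$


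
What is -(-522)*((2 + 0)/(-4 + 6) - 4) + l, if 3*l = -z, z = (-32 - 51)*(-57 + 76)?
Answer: -3121/3 ≈ -1040.3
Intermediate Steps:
z = -1577 (z = -83*19 = -1577)
l = 1577/3 (l = (-1*(-1577))/3 = (⅓)*1577 = 1577/3 ≈ 525.67)
-(-522)*((2 + 0)/(-4 + 6) - 4) + l = -(-522)*((2 + 0)/(-4 + 6) - 4) + 1577/3 = -(-522)*(2/2 - 4) + 1577/3 = -(-522)*(2*(½) - 4) + 1577/3 = -(-522)*(1 - 4) + 1577/3 = -(-522)*(-3) + 1577/3 = -87*18 + 1577/3 = -1566 + 1577/3 = -3121/3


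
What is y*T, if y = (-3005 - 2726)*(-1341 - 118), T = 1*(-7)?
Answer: -58530703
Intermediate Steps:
T = -7
y = 8361529 (y = -5731*(-1459) = 8361529)
y*T = 8361529*(-7) = -58530703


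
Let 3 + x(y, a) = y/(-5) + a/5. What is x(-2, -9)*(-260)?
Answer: 1144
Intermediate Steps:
x(y, a) = -3 - y/5 + a/5 (x(y, a) = -3 + (y/(-5) + a/5) = -3 + (y*(-⅕) + a*(⅕)) = -3 + (-y/5 + a/5) = -3 - y/5 + a/5)
x(-2, -9)*(-260) = (-3 - ⅕*(-2) + (⅕)*(-9))*(-260) = (-3 + ⅖ - 9/5)*(-260) = -22/5*(-260) = 1144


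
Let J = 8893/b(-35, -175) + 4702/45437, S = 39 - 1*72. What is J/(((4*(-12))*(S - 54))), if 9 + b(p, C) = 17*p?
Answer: -401231233/114605926848 ≈ -0.0035010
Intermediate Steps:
S = -33 (S = 39 - 72 = -33)
b(p, C) = -9 + 17*p
J = -401231233/27443948 (J = 8893/(-9 + 17*(-35)) + 4702/45437 = 8893/(-9 - 595) + 4702*(1/45437) = 8893/(-604) + 4702/45437 = 8893*(-1/604) + 4702/45437 = -8893/604 + 4702/45437 = -401231233/27443948 ≈ -14.620)
J/(((4*(-12))*(S - 54))) = -401231233*(-1/(48*(-33 - 54)))/27443948 = -401231233/(27443948*((-48*(-87)))) = -401231233/27443948/4176 = -401231233/27443948*1/4176 = -401231233/114605926848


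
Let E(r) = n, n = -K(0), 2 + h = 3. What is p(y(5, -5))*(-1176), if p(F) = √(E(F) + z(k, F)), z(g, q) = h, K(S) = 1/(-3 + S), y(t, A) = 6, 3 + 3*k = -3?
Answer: -784*√3 ≈ -1357.9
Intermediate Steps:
k = -2 (k = -1 + (⅓)*(-3) = -1 - 1 = -2)
h = 1 (h = -2 + 3 = 1)
n = ⅓ (n = -1/(-3 + 0) = -1/(-3) = -1*(-⅓) = ⅓ ≈ 0.33333)
z(g, q) = 1
E(r) = ⅓
p(F) = 2*√3/3 (p(F) = √(⅓ + 1) = √(4/3) = 2*√3/3)
p(y(5, -5))*(-1176) = (2*√3/3)*(-1176) = -784*√3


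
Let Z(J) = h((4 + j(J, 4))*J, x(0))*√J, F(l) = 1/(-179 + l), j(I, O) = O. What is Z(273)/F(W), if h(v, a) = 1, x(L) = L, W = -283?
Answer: -462*√273 ≈ -7633.5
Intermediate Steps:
Z(J) = √J (Z(J) = 1*√J = √J)
Z(273)/F(W) = √273/(1/(-179 - 283)) = √273/(1/(-462)) = √273/(-1/462) = √273*(-462) = -462*√273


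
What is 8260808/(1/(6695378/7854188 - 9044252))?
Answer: -146702137958339933596/1963547 ≈ -7.4713e+13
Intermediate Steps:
8260808/(1/(6695378/7854188 - 9044252)) = 8260808/(1/(6695378*(1/7854188) - 9044252)) = 8260808/(1/(3347689/3927094 - 9044252)) = 8260808/(1/(-35517624415999/3927094)) = 8260808/(-3927094/35517624415999) = 8260808*(-35517624415999/3927094) = -146702137958339933596/1963547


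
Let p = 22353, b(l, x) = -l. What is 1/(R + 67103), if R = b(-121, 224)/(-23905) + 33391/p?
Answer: 534348465/35857180554037 ≈ 1.4902e-5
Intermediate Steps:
R = 795507142/534348465 (R = -1*(-121)/(-23905) + 33391/22353 = 121*(-1/23905) + 33391*(1/22353) = -121/23905 + 33391/22353 = 795507142/534348465 ≈ 1.4887)
1/(R + 67103) = 1/(795507142/534348465 + 67103) = 1/(35857180554037/534348465) = 534348465/35857180554037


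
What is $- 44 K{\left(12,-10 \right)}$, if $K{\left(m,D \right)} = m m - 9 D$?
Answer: $-10296$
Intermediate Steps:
$K{\left(m,D \right)} = m^{2} - 9 D$
$- 44 K{\left(12,-10 \right)} = - 44 \left(12^{2} - -90\right) = - 44 \left(144 + 90\right) = \left(-44\right) 234 = -10296$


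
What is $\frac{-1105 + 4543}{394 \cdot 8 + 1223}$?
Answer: $\frac{3438}{4375} \approx 0.78583$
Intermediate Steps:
$\frac{-1105 + 4543}{394 \cdot 8 + 1223} = \frac{3438}{3152 + 1223} = \frac{3438}{4375}$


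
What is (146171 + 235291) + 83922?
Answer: 465384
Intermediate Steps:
(146171 + 235291) + 83922 = 381462 + 83922 = 465384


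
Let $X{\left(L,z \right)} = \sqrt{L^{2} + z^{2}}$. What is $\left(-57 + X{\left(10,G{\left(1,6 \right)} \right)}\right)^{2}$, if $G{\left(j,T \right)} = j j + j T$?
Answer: $\left(57 - \sqrt{149}\right)^{2} \approx 2006.5$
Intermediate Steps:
$G{\left(j,T \right)} = j^{2} + T j$
$\left(-57 + X{\left(10,G{\left(1,6 \right)} \right)}\right)^{2} = \left(-57 + \sqrt{10^{2} + \left(1 \left(6 + 1\right)\right)^{2}}\right)^{2} = \left(-57 + \sqrt{100 + \left(1 \cdot 7\right)^{2}}\right)^{2} = \left(-57 + \sqrt{100 + 7^{2}}\right)^{2} = \left(-57 + \sqrt{100 + 49}\right)^{2} = \left(-57 + \sqrt{149}\right)^{2}$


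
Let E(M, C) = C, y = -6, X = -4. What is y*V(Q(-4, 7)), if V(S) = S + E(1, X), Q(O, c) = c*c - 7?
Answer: -228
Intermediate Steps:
Q(O, c) = -7 + c**2 (Q(O, c) = c**2 - 7 = -7 + c**2)
V(S) = -4 + S (V(S) = S - 4 = -4 + S)
y*V(Q(-4, 7)) = -6*(-4 + (-7 + 7**2)) = -6*(-4 + (-7 + 49)) = -6*(-4 + 42) = -6*38 = -228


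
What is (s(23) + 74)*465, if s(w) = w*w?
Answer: 280395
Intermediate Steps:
s(w) = w²
(s(23) + 74)*465 = (23² + 74)*465 = (529 + 74)*465 = 603*465 = 280395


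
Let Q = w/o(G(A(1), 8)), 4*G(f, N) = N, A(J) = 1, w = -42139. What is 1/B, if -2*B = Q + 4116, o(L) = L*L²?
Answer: 16/9211 ≈ 0.0017371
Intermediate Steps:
G(f, N) = N/4
o(L) = L³
Q = -42139/8 (Q = -42139/(((¼)*8)³) = -42139/(2³) = -42139/8 ≈ -5267.4)
B = 9211/16 (B = -(-42139/8 + 4116)/2 = -½*(-9211/8) = 9211/16 ≈ 575.69)
1/B = 1/(9211/16) = 16/9211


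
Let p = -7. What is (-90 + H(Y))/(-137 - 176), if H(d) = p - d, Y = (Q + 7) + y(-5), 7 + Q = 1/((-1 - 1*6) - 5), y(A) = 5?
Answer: 1223/3756 ≈ 0.32561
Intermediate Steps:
Q = -85/12 (Q = -7 + 1/((-1 - 1*6) - 5) = -7 + 1/((-1 - 6) - 5) = -7 + 1/(-7 - 5) = -7 + 1/(-12) = -7 - 1/12 = -85/12 ≈ -7.0833)
Y = 59/12 (Y = (-85/12 + 7) + 5 = -1/12 + 5 = 59/12 ≈ 4.9167)
H(d) = -7 - d
(-90 + H(Y))/(-137 - 176) = (-90 + (-7 - 1*59/12))/(-137 - 176) = (-90 + (-7 - 59/12))/(-313) = (-90 - 143/12)*(-1/313) = -1223/12*(-1/313) = 1223/3756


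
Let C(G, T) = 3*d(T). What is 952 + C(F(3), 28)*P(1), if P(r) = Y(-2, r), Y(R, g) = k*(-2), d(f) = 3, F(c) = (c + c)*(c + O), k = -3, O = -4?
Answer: 1006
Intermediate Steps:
F(c) = 2*c*(-4 + c) (F(c) = (c + c)*(c - 4) = (2*c)*(-4 + c) = 2*c*(-4 + c))
Y(R, g) = 6 (Y(R, g) = -3*(-2) = 6)
C(G, T) = 9 (C(G, T) = 3*3 = 9)
P(r) = 6
952 + C(F(3), 28)*P(1) = 952 + 9*6 = 952 + 54 = 1006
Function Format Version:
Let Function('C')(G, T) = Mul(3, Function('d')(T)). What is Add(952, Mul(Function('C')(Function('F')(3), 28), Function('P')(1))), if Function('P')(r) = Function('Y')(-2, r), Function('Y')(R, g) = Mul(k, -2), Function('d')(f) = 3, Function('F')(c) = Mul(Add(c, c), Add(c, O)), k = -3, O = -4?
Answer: 1006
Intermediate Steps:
Function('F')(c) = Mul(2, c, Add(-4, c)) (Function('F')(c) = Mul(Add(c, c), Add(c, -4)) = Mul(Mul(2, c), Add(-4, c)) = Mul(2, c, Add(-4, c)))
Function('Y')(R, g) = 6 (Function('Y')(R, g) = Mul(-3, -2) = 6)
Function('C')(G, T) = 9 (Function('C')(G, T) = Mul(3, 3) = 9)
Function('P')(r) = 6
Add(952, Mul(Function('C')(Function('F')(3), 28), Function('P')(1))) = Add(952, Mul(9, 6)) = Add(952, 54) = 1006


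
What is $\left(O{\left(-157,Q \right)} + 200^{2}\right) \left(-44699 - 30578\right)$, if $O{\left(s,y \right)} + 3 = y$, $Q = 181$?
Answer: $-3024479306$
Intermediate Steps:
$O{\left(s,y \right)} = -3 + y$
$\left(O{\left(-157,Q \right)} + 200^{2}\right) \left(-44699 - 30578\right) = \left(\left(-3 + 181\right) + 200^{2}\right) \left(-44699 - 30578\right) = \left(178 + 40000\right) \left(-75277\right) = 40178 \left(-75277\right) = -3024479306$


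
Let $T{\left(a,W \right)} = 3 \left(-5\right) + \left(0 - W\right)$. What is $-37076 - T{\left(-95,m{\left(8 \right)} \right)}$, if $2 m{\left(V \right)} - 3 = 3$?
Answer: $-37058$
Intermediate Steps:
$m{\left(V \right)} = 3$ ($m{\left(V \right)} = \frac{3}{2} + \frac{1}{2} \cdot 3 = \frac{3}{2} + \frac{3}{2} = 3$)
$T{\left(a,W \right)} = -15 - W$
$-37076 - T{\left(-95,m{\left(8 \right)} \right)} = -37076 - \left(-15 - 3\right) = -37076 - -18 = -37076 + 18 = -37058$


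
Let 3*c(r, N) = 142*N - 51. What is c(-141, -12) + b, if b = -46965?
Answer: -47550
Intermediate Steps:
c(r, N) = -17 + 142*N/3 (c(r, N) = (142*N - 51)/3 = (-51 + 142*N)/3 = -17 + 142*N/3)
c(-141, -12) + b = (-17 + (142/3)*(-12)) - 46965 = (-17 - 568) - 46965 = -585 - 46965 = -47550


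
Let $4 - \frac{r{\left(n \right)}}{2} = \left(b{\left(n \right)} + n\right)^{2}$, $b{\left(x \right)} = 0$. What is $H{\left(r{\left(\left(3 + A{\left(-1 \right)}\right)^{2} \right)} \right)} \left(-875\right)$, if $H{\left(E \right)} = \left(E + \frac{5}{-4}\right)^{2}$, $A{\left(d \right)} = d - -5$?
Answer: $- \frac{321921915875}{16} \approx -2.012 \cdot 10^{10}$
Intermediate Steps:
$A{\left(d \right)} = 5 + d$ ($A{\left(d \right)} = d + 5 = 5 + d$)
$r{\left(n \right)} = 8 - 2 n^{2}$ ($r{\left(n \right)} = 8 - 2 \left(0 + n\right)^{2} = 8 - 2 n^{2}$)
$H{\left(E \right)} = \left(- \frac{5}{4} + E\right)^{2}$ ($H{\left(E \right)} = \left(E + 5 \left(- \frac{1}{4}\right)\right)^{2} = \left(E - \frac{5}{4}\right)^{2} = \left(- \frac{5}{4} + E\right)^{2}$)
$H{\left(r{\left(\left(3 + A{\left(-1 \right)}\right)^{2} \right)} \right)} \left(-875\right) = \frac{\left(-5 + 4 \left(8 - 2 \left(\left(3 + \left(5 - 1\right)\right)^{2}\right)^{2}\right)\right)^{2}}{16} \left(-875\right) = \frac{\left(-5 + 4 \left(8 - 2 \left(\left(3 + 4\right)^{2}\right)^{2}\right)\right)^{2}}{16} \left(-875\right) = \frac{\left(-5 + 4 \left(8 - 2 \left(7^{2}\right)^{2}\right)\right)^{2}}{16} \left(-875\right) = \frac{\left(-5 + 4 \left(8 - 2 \cdot 49^{2}\right)\right)^{2}}{16} \left(-875\right) = \frac{\left(-5 + 4 \left(8 - 4802\right)\right)^{2}}{16} \left(-875\right) = \frac{\left(-5 + 4 \left(-4794\right)\right)^{2}}{16} \left(-875\right) = \frac{\left(-5 - 19176\right)^{2}}{16} \left(-875\right) = \frac{\left(-19181\right)^{2}}{16} \left(-875\right) = \frac{1}{16} \cdot 367910761 \left(-875\right) = \frac{367910761}{16} \left(-875\right) = - \frac{321921915875}{16}$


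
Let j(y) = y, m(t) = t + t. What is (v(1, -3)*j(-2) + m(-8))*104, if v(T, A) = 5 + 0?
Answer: -2704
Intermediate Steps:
m(t) = 2*t
v(T, A) = 5
(v(1, -3)*j(-2) + m(-8))*104 = (5*(-2) + 2*(-8))*104 = (-10 - 16)*104 = -26*104 = -2704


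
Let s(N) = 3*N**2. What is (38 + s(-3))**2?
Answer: 4225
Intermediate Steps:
(38 + s(-3))**2 = (38 + 3*(-3)**2)**2 = (38 + 3*9)**2 = (38 + 27)**2 = 65**2 = 4225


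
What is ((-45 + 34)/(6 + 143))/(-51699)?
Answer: 11/7703151 ≈ 1.4280e-6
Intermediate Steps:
((-45 + 34)/(6 + 143))/(-51699) = (-11/149)*(-1/51699) = ((1/149)*(-11))*(-1/51699) = -11/149*(-1/51699) = 11/7703151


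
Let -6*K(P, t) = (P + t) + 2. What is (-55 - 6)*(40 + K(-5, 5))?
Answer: -7259/3 ≈ -2419.7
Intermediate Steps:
K(P, t) = -⅓ - P/6 - t/6 (K(P, t) = -((P + t) + 2)/6 = -(2 + P + t)/6 = -⅓ - P/6 - t/6)
(-55 - 6)*(40 + K(-5, 5)) = (-55 - 6)*(40 + (-⅓ - ⅙*(-5) - ⅙*5)) = -61*(40 + (-⅓ + ⅚ - ⅚)) = -61*(40 - ⅓) = -61*119/3 = -7259/3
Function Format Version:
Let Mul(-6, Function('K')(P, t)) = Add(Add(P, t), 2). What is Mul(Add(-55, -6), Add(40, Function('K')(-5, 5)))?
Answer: Rational(-7259, 3) ≈ -2419.7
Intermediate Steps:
Function('K')(P, t) = Add(Rational(-1, 3), Mul(Rational(-1, 6), P), Mul(Rational(-1, 6), t)) (Function('K')(P, t) = Mul(Rational(-1, 6), Add(Add(P, t), 2)) = Mul(Rational(-1, 6), Add(2, P, t)) = Add(Rational(-1, 3), Mul(Rational(-1, 6), P), Mul(Rational(-1, 6), t)))
Mul(Add(-55, -6), Add(40, Function('K')(-5, 5))) = Mul(Add(-55, -6), Add(40, Add(Rational(-1, 3), Mul(Rational(-1, 6), -5), Mul(Rational(-1, 6), 5)))) = Mul(-61, Add(40, Add(Rational(-1, 3), Rational(5, 6), Rational(-5, 6)))) = Mul(-61, Add(40, Rational(-1, 3))) = Mul(-61, Rational(119, 3)) = Rational(-7259, 3)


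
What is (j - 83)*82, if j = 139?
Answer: 4592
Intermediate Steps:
(j - 83)*82 = (139 - 83)*82 = 56*82 = 4592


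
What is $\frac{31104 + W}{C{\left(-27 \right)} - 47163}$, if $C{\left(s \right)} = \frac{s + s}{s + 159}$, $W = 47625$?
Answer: $- \frac{577346}{345865} \approx -1.6693$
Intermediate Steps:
$C{\left(s \right)} = \frac{2 s}{159 + s}$
$\frac{31104 + W}{C{\left(-27 \right)} - 47163} = \frac{31104 + 47625}{2 \left(-27\right) \frac{1}{159 - 27} - 47163} = \frac{78729}{2 \left(-27\right) \frac{1}{132} - 47163} = \frac{78729}{- \frac{9}{22} - 47163} = \frac{78729}{- \frac{1037595}{22}} = 78729 \left(- \frac{22}{1037595}\right) = - \frac{577346}{345865}$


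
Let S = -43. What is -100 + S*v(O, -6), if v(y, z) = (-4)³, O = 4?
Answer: 2652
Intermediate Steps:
v(y, z) = -64
-100 + S*v(O, -6) = -100 - 43*(-64) = -100 + 2752 = 2652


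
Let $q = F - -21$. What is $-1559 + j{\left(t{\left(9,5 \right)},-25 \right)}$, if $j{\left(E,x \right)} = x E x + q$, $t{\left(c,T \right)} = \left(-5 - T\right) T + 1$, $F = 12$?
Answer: $-32151$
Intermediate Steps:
$q = 33$ ($q = 12 - -21 = 12 + 21 = 33$)
$t{\left(c,T \right)} = 1 + T \left(-5 - T\right)$ ($t{\left(c,T \right)} = T \left(-5 - T\right) + 1 = 1 + T \left(-5 - T\right)$)
$j{\left(E,x \right)} = 33 + E x^{2}$ ($j{\left(E,x \right)} = x E x + 33 = E x x + 33 = E x^{2} + 33 = 33 + E x^{2}$)
$-1559 + j{\left(t{\left(9,5 \right)},-25 \right)} = -1559 + \left(33 + \left(1 - 5^{2} - 25\right) \left(-25\right)^{2}\right) = -1559 + \left(33 + \left(1 - 25 - 25\right) 625\right) = -1559 + \left(33 - 30625\right) = -1559 - 30592 = -32151$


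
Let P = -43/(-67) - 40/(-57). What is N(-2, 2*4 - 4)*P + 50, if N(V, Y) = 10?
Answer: 242260/3819 ≈ 63.435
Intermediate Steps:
P = 5131/3819 (P = -43*(-1/67) - 40*(-1/57) = 43/67 + 40/57 = 5131/3819 ≈ 1.3435)
N(-2, 2*4 - 4)*P + 50 = 10*(5131/3819) + 50 = 51310/3819 + 50 = 242260/3819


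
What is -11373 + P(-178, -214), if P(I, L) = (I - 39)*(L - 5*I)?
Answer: -158065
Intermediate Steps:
P(I, L) = (-39 + I)*(L - 5*I)
-11373 + P(-178, -214) = -11373 + (-39*(-214) - 5*(-178)² + 195*(-178) - 178*(-214)) = -11373 + (8346 - 5*31684 - 34710 + 38092) = -11373 + (8346 - 158420 - 34710 + 38092) = -11373 - 146692 = -158065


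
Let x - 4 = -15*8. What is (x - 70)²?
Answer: 34596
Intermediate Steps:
x = -116 (x = 4 - 15*8 = 4 - 120 = -116)
(x - 70)² = (-116 - 70)² = (-186)² = 34596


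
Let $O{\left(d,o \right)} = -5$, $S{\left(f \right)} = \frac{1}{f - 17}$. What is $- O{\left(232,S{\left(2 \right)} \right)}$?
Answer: $5$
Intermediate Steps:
$S{\left(f \right)} = \frac{1}{-17 + f}$
$- O{\left(232,S{\left(2 \right)} \right)} = \left(-1\right) \left(-5\right) = 5$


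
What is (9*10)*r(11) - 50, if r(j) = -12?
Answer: -1130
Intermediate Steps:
(9*10)*r(11) - 50 = (9*10)*(-12) - 50 = 90*(-12) - 50 = -1080 - 50 = -1130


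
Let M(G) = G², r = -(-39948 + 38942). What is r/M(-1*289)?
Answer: 1006/83521 ≈ 0.012045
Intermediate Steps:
r = 1006 (r = -1*(-1006) = 1006)
r/M(-1*289) = 1006/((-1*289)²) = 1006/((-289)²) = 1006/83521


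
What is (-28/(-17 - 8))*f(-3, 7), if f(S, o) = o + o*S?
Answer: -392/25 ≈ -15.680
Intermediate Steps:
f(S, o) = o + S*o
(-28/(-17 - 8))*f(-3, 7) = (-28/(-17 - 8))*(7*(1 - 3)) = (-28/(-25))*(7*(-2)) = -28*(-1/25)*(-14) = (28/25)*(-14) = -392/25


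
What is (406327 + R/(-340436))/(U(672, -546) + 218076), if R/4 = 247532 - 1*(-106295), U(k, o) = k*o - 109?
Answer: -34581730816/12676560005 ≈ -2.7280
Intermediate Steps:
U(k, o) = -109 + k*o
R = 1415308 (R = 4*(247532 - 1*(-106295)) = 4*(247532 + 106295) = 4*353827 = 1415308)
(406327 + R/(-340436))/(U(672, -546) + 218076) = (406327 + 1415308/(-340436))/((-109 + 672*(-546)) + 218076) = (406327 + 1415308*(-1/340436))/((-109 - 366912) + 218076) = (406327 - 353827/85109)/(-367021 + 218076) = (34581730816/85109)/(-148945) = (34581730816/85109)*(-1/148945) = -34581730816/12676560005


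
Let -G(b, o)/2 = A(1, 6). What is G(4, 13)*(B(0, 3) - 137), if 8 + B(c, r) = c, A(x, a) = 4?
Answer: 1160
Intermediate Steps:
B(c, r) = -8 + c
G(b, o) = -8 (G(b, o) = -2*4 = -8)
G(4, 13)*(B(0, 3) - 137) = -8*((-8 + 0) - 137) = -8*(-8 - 137) = -8*(-145) = 1160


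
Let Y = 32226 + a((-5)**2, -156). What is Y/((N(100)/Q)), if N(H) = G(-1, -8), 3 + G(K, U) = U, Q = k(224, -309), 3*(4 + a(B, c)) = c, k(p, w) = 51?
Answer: -1640670/11 ≈ -1.4915e+5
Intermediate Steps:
a(B, c) = -4 + c/3
Q = 51
G(K, U) = -3 + U
N(H) = -11 (N(H) = -3 - 8 = -11)
Y = 32170 (Y = 32226 + (-4 + (1/3)*(-156)) = 32226 + (-4 - 52) = 32226 - 56 = 32170)
Y/((N(100)/Q)) = 32170/((-11/51)) = 32170/((-11*1/51)) = 32170/(-11/51) = 32170*(-51/11) = -1640670/11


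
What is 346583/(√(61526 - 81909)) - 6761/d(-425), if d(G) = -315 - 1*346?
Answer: 6761/661 - 346583*I*√20383/20383 ≈ 10.228 - 2427.6*I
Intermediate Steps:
d(G) = -661 (d(G) = -315 - 346 = -661)
346583/(√(61526 - 81909)) - 6761/d(-425) = 346583/(√(61526 - 81909)) - 6761/(-661) = 346583/(√(-20383)) - 6761*(-1/661) = 346583/((I*√20383)) + 6761/661 = 346583*(-I*√20383/20383) + 6761/661 = -346583*I*√20383/20383 + 6761/661 = 6761/661 - 346583*I*√20383/20383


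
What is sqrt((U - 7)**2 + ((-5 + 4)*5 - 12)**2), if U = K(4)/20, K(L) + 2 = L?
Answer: sqrt(33661)/10 ≈ 18.347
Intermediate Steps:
K(L) = -2 + L
U = 1/10 (U = (-2 + 4)/20 = 2*(1/20) = 1/10 ≈ 0.10000)
sqrt((U - 7)**2 + ((-5 + 4)*5 - 12)**2) = sqrt((1/10 - 7)**2 + ((-5 + 4)*5 - 12)**2) = sqrt((-69/10)**2 + (-1*5 - 12)**2) = sqrt(4761/100 + (-5 - 12)**2) = sqrt(4761/100 + (-17)**2) = sqrt(4761/100 + 289) = sqrt(33661/100) = sqrt(33661)/10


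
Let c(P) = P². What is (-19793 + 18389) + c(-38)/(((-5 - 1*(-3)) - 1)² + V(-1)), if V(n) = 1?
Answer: -6298/5 ≈ -1259.6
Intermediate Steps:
(-19793 + 18389) + c(-38)/(((-5 - 1*(-3)) - 1)² + V(-1)) = (-19793 + 18389) + (-38)²/(((-5 - 1*(-3)) - 1)² + 1) = -1404 + 1444/(((-5 + 3) - 1)² + 1) = -1404 + 1444/((-2 - 1)² + 1) = -1404 + 1444/((-3)² + 1) = -1404 + 1444/(9 + 1) = -1404 + 1444/10 = -1404 + 1444*(⅒) = -1404 + 722/5 = -6298/5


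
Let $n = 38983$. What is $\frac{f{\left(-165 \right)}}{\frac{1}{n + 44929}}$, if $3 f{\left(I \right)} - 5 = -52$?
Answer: $- \frac{3943864}{3} \approx -1.3146 \cdot 10^{6}$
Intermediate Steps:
$f{\left(I \right)} = - \frac{47}{3}$ ($f{\left(I \right)} = \frac{5}{3} + \frac{1}{3} \left(-52\right) = \frac{5}{3} - \frac{52}{3} = - \frac{47}{3}$)
$\frac{f{\left(-165 \right)}}{\frac{1}{n + 44929}} = - \frac{47}{3 \frac{1}{38983 + 44929}} = - \frac{47}{3 \cdot \frac{1}{83912}} = - \frac{47 \frac{1}{\frac{1}{83912}}}{3} = \left(- \frac{47}{3}\right) 83912 = - \frac{3943864}{3}$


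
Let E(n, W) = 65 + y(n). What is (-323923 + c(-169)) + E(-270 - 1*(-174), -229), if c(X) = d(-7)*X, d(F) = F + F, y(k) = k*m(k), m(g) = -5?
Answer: -321012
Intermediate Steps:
y(k) = -5*k (y(k) = k*(-5) = -5*k)
d(F) = 2*F
E(n, W) = 65 - 5*n
c(X) = -14*X (c(X) = (2*(-7))*X = -14*X)
(-323923 + c(-169)) + E(-270 - 1*(-174), -229) = (-323923 - 14*(-169)) + (65 - 5*(-270 - 1*(-174))) = (-323923 + 2366) + (65 - 5*(-270 + 174)) = -321557 + (65 - 5*(-96)) = -321557 + (65 + 480) = -321557 + 545 = -321012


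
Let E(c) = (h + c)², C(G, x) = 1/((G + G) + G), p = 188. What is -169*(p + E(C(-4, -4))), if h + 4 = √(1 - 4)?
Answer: -4907929/144 + 8281*I*√3/6 ≈ -34083.0 + 2390.5*I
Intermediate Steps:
h = -4 + I*√3 (h = -4 + √(1 - 4) = -4 + √(-3) = -4 + I*√3 ≈ -4.0 + 1.732*I)
C(G, x) = 1/(3*G) (C(G, x) = 1/(2*G + G) = 1/(3*G))
E(c) = (-4 + c + I*√3)² (E(c) = ((-4 + I*√3) + c)² = (-4 + c + I*√3)²)
-169*(p + E(C(-4, -4))) = -169*(188 + (-4 + (⅓)/(-4) + I*√3)²) = -169*(188 + (-4 + (⅓)*(-¼) + I*√3)²) = -169*(188 + (-4 - 1/12 + I*√3)²) = -169*(188 + (-49/12 + I*√3)²) = -31772 - 169*(-49/12 + I*√3)²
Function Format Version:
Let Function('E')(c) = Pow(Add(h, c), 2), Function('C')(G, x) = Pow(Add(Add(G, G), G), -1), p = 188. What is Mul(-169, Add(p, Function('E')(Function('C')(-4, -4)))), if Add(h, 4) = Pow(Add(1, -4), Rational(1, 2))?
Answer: Add(Rational(-4907929, 144), Mul(Rational(8281, 6), I, Pow(3, Rational(1, 2)))) ≈ Add(-34083., Mul(2390.5, I))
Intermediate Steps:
h = Add(-4, Mul(I, Pow(3, Rational(1, 2)))) (h = Add(-4, Pow(Add(1, -4), Rational(1, 2))) = Add(-4, Pow(-3, Rational(1, 2))) = Add(-4, Mul(I, Pow(3, Rational(1, 2)))) ≈ Add(-4.0000, Mul(1.7320, I)))
Function('C')(G, x) = Mul(Rational(1, 3), Pow(G, -1)) (Function('C')(G, x) = Pow(Add(Mul(2, G), G), -1) = Pow(Mul(3, G), -1) = Mul(Rational(1, 3), Pow(G, -1)))
Function('E')(c) = Pow(Add(-4, c, Mul(I, Pow(3, Rational(1, 2)))), 2) (Function('E')(c) = Pow(Add(Add(-4, Mul(I, Pow(3, Rational(1, 2)))), c), 2) = Pow(Add(-4, c, Mul(I, Pow(3, Rational(1, 2)))), 2))
Mul(-169, Add(p, Function('E')(Function('C')(-4, -4)))) = Mul(-169, Add(188, Pow(Add(-4, Mul(Rational(1, 3), Pow(-4, -1)), Mul(I, Pow(3, Rational(1, 2)))), 2))) = Mul(-169, Add(188, Pow(Add(-4, Mul(Rational(1, 3), Rational(-1, 4)), Mul(I, Pow(3, Rational(1, 2)))), 2))) = Mul(-169, Add(188, Pow(Add(-4, Rational(-1, 12), Mul(I, Pow(3, Rational(1, 2)))), 2))) = Mul(-169, Add(188, Pow(Add(Rational(-49, 12), Mul(I, Pow(3, Rational(1, 2)))), 2))) = Add(-31772, Mul(-169, Pow(Add(Rational(-49, 12), Mul(I, Pow(3, Rational(1, 2)))), 2)))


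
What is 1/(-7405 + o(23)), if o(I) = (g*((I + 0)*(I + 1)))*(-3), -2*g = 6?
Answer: -1/2437 ≈ -0.00041034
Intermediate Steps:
g = -3 (g = -1/2*6 = -3)
o(I) = 9*I*(1 + I) (o(I) = -3*(I + 0)*(I + 1)*(-3) = -3*I*(1 + I)*(-3) = 9*I*(1 + I))
1/(-7405 + o(23)) = 1/(-7405 + 9*23*(1 + 23)) = 1/(-7405 + 9*23*24) = 1/(-7405 + 4968) = 1/(-2437) = -1/2437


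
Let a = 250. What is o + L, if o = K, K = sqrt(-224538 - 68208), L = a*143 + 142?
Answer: 35892 + I*sqrt(292746) ≈ 35892.0 + 541.06*I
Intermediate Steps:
L = 35892 (L = 250*143 + 142 = 35750 + 142 = 35892)
K = I*sqrt(292746) (K = sqrt(-292746) = I*sqrt(292746) ≈ 541.06*I)
o = I*sqrt(292746) ≈ 541.06*I
o + L = I*sqrt(292746) + 35892 = 35892 + I*sqrt(292746)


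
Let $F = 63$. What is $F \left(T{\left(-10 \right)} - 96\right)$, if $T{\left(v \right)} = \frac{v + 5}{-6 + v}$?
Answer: $- \frac{96453}{16} \approx -6028.3$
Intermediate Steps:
$T{\left(v \right)} = \frac{5 + v}{-6 + v}$
$F \left(T{\left(-10 \right)} - 96\right) = 63 \left(\frac{5 - 10}{-6 - 10} - 96\right) = 63 \left(\frac{1}{-16} \left(-5\right) - 96\right) = 63 \left(\left(- \frac{1}{16}\right) \left(-5\right) - 96\right) = 63 \left(\frac{5}{16} - 96\right) = 63 \left(- \frac{1531}{16}\right) = - \frac{96453}{16}$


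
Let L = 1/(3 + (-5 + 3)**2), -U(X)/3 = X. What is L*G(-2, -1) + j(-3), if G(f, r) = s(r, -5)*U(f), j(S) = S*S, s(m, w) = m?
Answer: 57/7 ≈ 8.1429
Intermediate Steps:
U(X) = -3*X
j(S) = S**2
G(f, r) = -3*f*r (G(f, r) = r*(-3*f) = -3*f*r)
L = 1/7 (L = 1/(3 + (-2)**2) = 1/(3 + 4) = 1/7 ≈ 0.14286)
L*G(-2, -1) + j(-3) = (-3*(-2)*(-1))/7 + (-3)**2 = (1/7)*(-6) + 9 = -6/7 + 9 = 57/7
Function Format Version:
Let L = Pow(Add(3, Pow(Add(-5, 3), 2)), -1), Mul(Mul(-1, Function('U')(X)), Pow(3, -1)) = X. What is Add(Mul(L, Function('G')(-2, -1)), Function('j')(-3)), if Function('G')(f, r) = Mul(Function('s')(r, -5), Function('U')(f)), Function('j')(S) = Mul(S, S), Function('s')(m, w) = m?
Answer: Rational(57, 7) ≈ 8.1429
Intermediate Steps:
Function('U')(X) = Mul(-3, X)
Function('j')(S) = Pow(S, 2)
Function('G')(f, r) = Mul(-3, f, r) (Function('G')(f, r) = Mul(r, Mul(-3, f)) = Mul(-3, f, r))
L = Rational(1, 7) (L = Pow(Add(3, Pow(-2, 2)), -1) = Pow(Add(3, 4), -1) = Pow(7, -1) = Rational(1, 7) ≈ 0.14286)
Add(Mul(L, Function('G')(-2, -1)), Function('j')(-3)) = Add(Mul(Rational(1, 7), Mul(-3, -2, -1)), Pow(-3, 2)) = Add(Mul(Rational(1, 7), -6), 9) = Add(Rational(-6, 7), 9) = Rational(57, 7)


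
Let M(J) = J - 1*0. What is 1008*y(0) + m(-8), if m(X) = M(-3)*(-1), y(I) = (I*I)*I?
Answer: 3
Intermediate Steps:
M(J) = J (M(J) = J + 0 = J)
y(I) = I³ (y(I) = I²*I = I³)
m(X) = 3 (m(X) = -3*(-1) = 3)
1008*y(0) + m(-8) = 1008*0³ + 3 = 1008*0 + 3 = 0 + 3 = 3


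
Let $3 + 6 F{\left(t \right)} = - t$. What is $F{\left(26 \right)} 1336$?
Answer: $- \frac{19372}{3} \approx -6457.3$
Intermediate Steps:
$F{\left(t \right)} = - \frac{1}{2} - \frac{t}{6}$ ($F{\left(t \right)} = - \frac{1}{2} + \frac{\left(-1\right) t}{6} = - \frac{1}{2} - \frac{t}{6}$)
$F{\left(26 \right)} 1336 = \left(- \frac{1}{2} - \frac{13}{3}\right) 1336 = \left(- \frac{29}{6}\right) 1336 = - \frac{19372}{3}$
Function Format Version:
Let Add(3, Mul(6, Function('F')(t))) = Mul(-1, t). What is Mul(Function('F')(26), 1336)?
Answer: Rational(-19372, 3) ≈ -6457.3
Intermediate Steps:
Function('F')(t) = Add(Rational(-1, 2), Mul(Rational(-1, 6), t)) (Function('F')(t) = Add(Rational(-1, 2), Mul(Rational(1, 6), Mul(-1, t))) = Add(Rational(-1, 2), Mul(Rational(-1, 6), t)))
Mul(Function('F')(26), 1336) = Mul(Add(Rational(-1, 2), Mul(Rational(-1, 6), 26)), 1336) = Mul(Add(Rational(-1, 2), Rational(-13, 3)), 1336) = Mul(Rational(-29, 6), 1336) = Rational(-19372, 3)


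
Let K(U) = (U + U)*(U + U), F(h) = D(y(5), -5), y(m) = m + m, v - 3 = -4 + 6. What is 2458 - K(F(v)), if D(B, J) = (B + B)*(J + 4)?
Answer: 858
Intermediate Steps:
v = 5 (v = 3 + (-4 + 6) = 3 + 2 = 5)
y(m) = 2*m
D(B, J) = 2*B*(4 + J) (D(B, J) = (2*B)*(4 + J) = 2*B*(4 + J))
F(h) = -20 (F(h) = 2*(2*5)*(4 - 5) = 2*10*(-1) = -20)
K(U) = 4*U² (K(U) = (2*U)*(2*U) = 4*U²)
2458 - K(F(v)) = 2458 - 4*(-20)² = 2458 - 4*400 = 2458 - 1*1600 = 2458 - 1600 = 858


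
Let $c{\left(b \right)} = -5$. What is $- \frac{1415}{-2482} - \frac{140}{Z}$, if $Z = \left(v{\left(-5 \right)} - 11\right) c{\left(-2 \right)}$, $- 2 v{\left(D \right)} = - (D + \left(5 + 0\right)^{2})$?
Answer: $- \frac{68081}{2482} \approx -27.43$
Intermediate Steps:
$v{\left(D \right)} = \frac{25}{2} + \frac{D}{2}$ ($v{\left(D \right)} = - \frac{\left(-1\right) \left(D + \left(5 + 0\right)^{2}\right)}{2} = - \frac{\left(-1\right) \left(D + 5^{2}\right)}{2} = - \frac{\left(-1\right) \left(D + 25\right)}{2} = - \frac{\left(-1\right) \left(25 + D\right)}{2} = - \frac{-25 - D}{2} = \frac{25}{2} + \frac{D}{2}$)
$Z = 5$ ($Z = \left(\left(\frac{25}{2} + \frac{1}{2} \left(-5\right)\right) - 11\right) \left(-5\right) = \left(\left(\frac{25}{2} - \frac{5}{2}\right) - 11\right) \left(-5\right) = \left(10 - 11\right) \left(-5\right) = \left(-1\right) \left(-5\right) = 5$)
$- \frac{1415}{-2482} - \frac{140}{Z} = - \frac{1415}{-2482} - \frac{140}{5} = \left(-1415\right) \left(- \frac{1}{2482}\right) - 28 = \frac{1415}{2482} - 28 = - \frac{68081}{2482}$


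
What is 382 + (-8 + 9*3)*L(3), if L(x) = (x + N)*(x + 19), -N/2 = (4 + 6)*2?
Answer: -15084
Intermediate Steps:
N = -40 (N = -2*(4 + 6)*2 = -20*2 = -2*20 = -40)
L(x) = (-40 + x)*(19 + x) (L(x) = (x - 40)*(x + 19) = (-40 + x)*(19 + x))
382 + (-8 + 9*3)*L(3) = 382 + (-8 + 9*3)*(-760 + 3**2 - 21*3) = 382 + (-8 + 27)*(-760 + 9 - 63) = 382 + 19*(-814) = 382 - 15466 = -15084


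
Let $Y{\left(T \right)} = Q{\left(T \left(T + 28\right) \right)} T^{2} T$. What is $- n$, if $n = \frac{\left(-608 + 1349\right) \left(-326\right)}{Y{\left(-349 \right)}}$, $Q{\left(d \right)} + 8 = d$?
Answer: $- \frac{18582}{366296166733} \approx -5.0729 \cdot 10^{-8}$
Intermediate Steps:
$Q{\left(d \right)} = -8 + d$
$Y{\left(T \right)} = T^{3} \left(-8 + T \left(28 + T\right)\right)$ ($Y{\left(T \right)} = \left(-8 + T \left(T + 28\right)\right) T^{2} T = \left(-8 + T \left(28 + T\right)\right) T^{2} T = T^{2} \left(-8 + T \left(28 + T\right)\right) T = T^{3} \left(-8 + T \left(28 + T\right)\right)$)
$n = \frac{18582}{366296166733}$ ($n = \frac{\left(-608 + 1349\right) \left(-326\right)}{\left(-349\right)^{3} \left(-8 - 349 \left(28 - 349\right)\right)} = \frac{741 \left(-326\right)}{\left(-42508549\right) \left(-8 - -112029\right)} = - \frac{241566}{\left(-42508549\right) \left(-8 + 112029\right)} = - \frac{241566}{\left(-42508549\right) 112021} = - \frac{241566}{-4761850167529} = \left(-241566\right) \left(- \frac{1}{4761850167529}\right) = \frac{18582}{366296166733} \approx 5.0729 \cdot 10^{-8}$)
$- n = \left(-1\right) \frac{18582}{366296166733} = - \frac{18582}{366296166733}$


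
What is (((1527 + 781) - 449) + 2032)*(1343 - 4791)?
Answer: -13416168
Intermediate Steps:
(((1527 + 781) - 449) + 2032)*(1343 - 4791) = ((2308 - 449) + 2032)*(-3448) = (1859 + 2032)*(-3448) = 3891*(-3448) = -13416168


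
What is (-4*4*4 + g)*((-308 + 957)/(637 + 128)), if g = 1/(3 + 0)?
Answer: -123959/2295 ≈ -54.013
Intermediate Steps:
g = ⅓ (g = 1/3 = ⅓ ≈ 0.33333)
(-4*4*4 + g)*((-308 + 957)/(637 + 128)) = (-4*4*4 + ⅓)*((-308 + 957)/(637 + 128)) = (-16*4 + ⅓)*(649/765) = (-64 + ⅓)*(649*(1/765)) = -191/3*649/765 = -123959/2295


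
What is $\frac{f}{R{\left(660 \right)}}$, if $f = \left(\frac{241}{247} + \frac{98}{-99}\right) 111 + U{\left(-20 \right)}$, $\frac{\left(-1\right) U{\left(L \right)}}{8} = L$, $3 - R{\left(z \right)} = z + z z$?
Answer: $- \frac{1291321}{3555930807} \approx -0.00036315$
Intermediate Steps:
$R{\left(z \right)} = 3 - z - z^{2}$ ($R{\left(z \right)} = 3 - \left(z + z z\right) = 3 - \left(z + z^{2}\right) = 3 - z - z^{2}$)
$U{\left(L \right)} = - 8 L$
$f = \frac{1291321}{8151}$ ($f = \left(\frac{241}{247} + \frac{98}{-99}\right) 111 - -160 = \left(241 \cdot \frac{1}{247} + 98 \left(- \frac{1}{99}\right)\right) 111 + 160 = \left(\frac{241}{247} - \frac{98}{99}\right) 111 + 160 = \left(- \frac{347}{24453}\right) 111 + 160 = - \frac{12839}{8151} + 160 = \frac{1291321}{8151} \approx 158.42$)
$\frac{f}{R{\left(660 \right)}} = \frac{1291321}{8151 \left(3 - 660 - 660^{2}\right)} = \frac{1291321}{8151 \left(3 - 660 - 435600\right)} = \frac{1291321}{8151 \left(-436257\right)} = \frac{1291321}{8151} \left(- \frac{1}{436257}\right) = - \frac{1291321}{3555930807}$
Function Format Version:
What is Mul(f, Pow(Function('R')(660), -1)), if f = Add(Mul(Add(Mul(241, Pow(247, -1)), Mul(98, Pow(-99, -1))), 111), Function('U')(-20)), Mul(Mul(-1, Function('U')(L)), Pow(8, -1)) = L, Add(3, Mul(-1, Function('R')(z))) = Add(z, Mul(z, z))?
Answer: Rational(-1291321, 3555930807) ≈ -0.00036315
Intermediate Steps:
Function('R')(z) = Add(3, Mul(-1, z), Mul(-1, Pow(z, 2))) (Function('R')(z) = Add(3, Mul(-1, Add(z, Mul(z, z)))) = Add(3, Mul(-1, Add(z, Pow(z, 2)))) = Add(3, Add(Mul(-1, z), Mul(-1, Pow(z, 2)))) = Add(3, Mul(-1, z), Mul(-1, Pow(z, 2))))
Function('U')(L) = Mul(-8, L)
f = Rational(1291321, 8151) (f = Add(Mul(Add(Mul(241, Pow(247, -1)), Mul(98, Pow(-99, -1))), 111), Mul(-8, -20)) = Add(Mul(Add(Mul(241, Rational(1, 247)), Mul(98, Rational(-1, 99))), 111), 160) = Add(Mul(Add(Rational(241, 247), Rational(-98, 99)), 111), 160) = Add(Mul(Rational(-347, 24453), 111), 160) = Add(Rational(-12839, 8151), 160) = Rational(1291321, 8151) ≈ 158.42)
Mul(f, Pow(Function('R')(660), -1)) = Mul(Rational(1291321, 8151), Pow(Add(3, Mul(-1, 660), Mul(-1, Pow(660, 2))), -1)) = Mul(Rational(1291321, 8151), Pow(Add(3, -660, Mul(-1, 435600)), -1)) = Mul(Rational(1291321, 8151), Pow(Add(3, -660, -435600), -1)) = Mul(Rational(1291321, 8151), Pow(-436257, -1)) = Mul(Rational(1291321, 8151), Rational(-1, 436257)) = Rational(-1291321, 3555930807)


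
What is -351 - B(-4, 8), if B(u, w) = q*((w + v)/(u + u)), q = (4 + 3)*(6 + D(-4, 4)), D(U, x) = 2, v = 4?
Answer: -267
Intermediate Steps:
q = 56 (q = (4 + 3)*(6 + 2) = 7*8 = 56)
B(u, w) = 28*(4 + w)/u (B(u, w) = 56*((w + 4)/(u + u)) = 56*((4 + w)/((2*u))) = 56*((4 + w)*(1/(2*u))) = 56*((4 + w)/(2*u)) = 28*(4 + w)/u)
-351 - B(-4, 8) = -351 - 28*(4 + 8)/(-4) = -351 - 28*(-1)*12/4 = -351 - 1*(-84) = -351 + 84 = -267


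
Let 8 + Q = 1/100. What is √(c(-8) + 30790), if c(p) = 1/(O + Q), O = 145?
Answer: √5779820146890/13701 ≈ 175.47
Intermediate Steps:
Q = -799/100 (Q = -8 + 1/100 = -799/100 ≈ -7.9900)
c(p) = 100/13701 (c(p) = 1/(145 - 799/100) = 1/(13701/100) = 100/13701)
√(c(-8) + 30790) = √(100/13701 + 30790) = √(421853890/13701) = √5779820146890/13701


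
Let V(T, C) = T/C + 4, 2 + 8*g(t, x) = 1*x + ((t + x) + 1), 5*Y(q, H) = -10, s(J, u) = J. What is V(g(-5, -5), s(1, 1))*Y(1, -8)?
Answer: -4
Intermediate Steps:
Y(q, H) = -2 (Y(q, H) = (1/5)*(-10) = -2)
g(t, x) = -1/8 + x/4 + t/8 (g(t, x) = -1/4 + (1*x + ((t + x) + 1))/8 = -1/4 + (x + (1 + t + x))/8 = -1/4 + (1 + t + 2*x)/8 = -1/4 + (1/8 + x/4 + t/8) = -1/8 + x/4 + t/8)
V(T, C) = 4 + T/C
V(g(-5, -5), s(1, 1))*Y(1, -8) = (4 + (-1/8 + (1/4)*(-5) + (1/8)*(-5))/1)*(-2) = (4 + (-1/8 - 5/4 - 5/8)*1)*(-2) = (4 - 2*1)*(-2) = (4 - 2)*(-2) = 2*(-2) = -4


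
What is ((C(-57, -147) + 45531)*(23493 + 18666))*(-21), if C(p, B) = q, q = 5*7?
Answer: -40341356874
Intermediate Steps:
q = 35
C(p, B) = 35
((C(-57, -147) + 45531)*(23493 + 18666))*(-21) = ((35 + 45531)*(23493 + 18666))*(-21) = (45566*42159)*(-21) = 1921016994*(-21) = -40341356874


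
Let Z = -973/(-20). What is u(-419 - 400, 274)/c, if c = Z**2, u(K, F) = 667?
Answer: 266800/946729 ≈ 0.28181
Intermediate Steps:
Z = 973/20 (Z = -973*(-1/20) = 973/20 ≈ 48.650)
c = 946729/400 (c = (973/20)**2 = 946729/400 ≈ 2366.8)
u(-419 - 400, 274)/c = 667/(946729/400) = 667*(400/946729) = 266800/946729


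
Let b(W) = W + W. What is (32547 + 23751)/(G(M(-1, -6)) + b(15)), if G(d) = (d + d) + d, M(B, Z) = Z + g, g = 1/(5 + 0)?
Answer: 93830/21 ≈ 4468.1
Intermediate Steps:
g = ⅕ (g = 1/5 = ⅕ ≈ 0.20000)
M(B, Z) = ⅕ + Z (M(B, Z) = Z + ⅕ = ⅕ + Z)
b(W) = 2*W
G(d) = 3*d (G(d) = 2*d + d = 3*d)
(32547 + 23751)/(G(M(-1, -6)) + b(15)) = (32547 + 23751)/(3*(⅕ - 6) + 2*15) = 56298/(3*(-29/5) + 30) = 56298/(-87/5 + 30) = 56298/(63/5) = 56298*(5/63) = 93830/21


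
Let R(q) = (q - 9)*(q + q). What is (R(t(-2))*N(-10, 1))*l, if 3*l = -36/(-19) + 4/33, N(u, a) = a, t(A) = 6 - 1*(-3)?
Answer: 0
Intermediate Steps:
t(A) = 9 (t(A) = 6 + 3 = 9)
R(q) = 2*q*(-9 + q) (R(q) = (-9 + q)*(2*q) = 2*q*(-9 + q))
l = 1264/1881 (l = (-36/(-19) + 4/33)/3 = (-36*(-1/19) + 4*(1/33))/3 = (36/19 + 4/33)/3 = (⅓)*(1264/627) = 1264/1881 ≈ 0.67198)
(R(t(-2))*N(-10, 1))*l = ((2*9*(-9 + 9))*1)*(1264/1881) = ((2*9*0)*1)*(1264/1881) = (0*1)*(1264/1881) = 0*(1264/1881) = 0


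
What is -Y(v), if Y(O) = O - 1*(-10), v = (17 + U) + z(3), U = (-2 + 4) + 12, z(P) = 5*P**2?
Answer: -86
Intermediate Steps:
U = 14 (U = 2 + 12 = 14)
v = 76 (v = (17 + 14) + 5*3**2 = 31 + 5*9 = 31 + 45 = 76)
Y(O) = 10 + O (Y(O) = O + 10 = 10 + O)
-Y(v) = -(10 + 76) = -1*86 = -86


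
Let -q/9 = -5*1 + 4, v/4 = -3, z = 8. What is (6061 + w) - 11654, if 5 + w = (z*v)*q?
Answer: -6462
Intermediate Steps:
v = -12 (v = 4*(-3) = -12)
q = 9 (q = -9*(-5*1 + 4) = -9*(-5 + 4) = -9*(-1) = 9)
w = -869 (w = -5 + (8*(-12))*9 = -5 - 96*9 = -5 - 864 = -869)
(6061 + w) - 11654 = (6061 - 869) - 11654 = 5192 - 11654 = -6462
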